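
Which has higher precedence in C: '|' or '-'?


'-' is additive (level 9); '|' is bitwise OR (level 3)
Higher level binds tighter
'-' has higher precedence than '|'


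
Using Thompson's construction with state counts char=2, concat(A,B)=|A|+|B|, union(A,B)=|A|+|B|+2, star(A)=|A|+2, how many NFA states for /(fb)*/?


Syntax tree has 2 char leaf(s), 0 union(s), 1 star(s)
chars contribute 2×2 = 4; each union adds +2; each star adds +2
Total: 4 + 0 + 2 = 6 states


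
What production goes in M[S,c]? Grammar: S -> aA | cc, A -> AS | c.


For [S, c]: 'c' ∈ FIRST(cc)
Entry: S -> cc


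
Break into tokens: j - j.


Scan left to right, longest-match per lexeme
Tokens: ID(j), OP(-), ID(j)


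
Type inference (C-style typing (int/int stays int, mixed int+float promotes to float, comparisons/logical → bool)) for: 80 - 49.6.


Operand types: int - float
Rule: mixed int/float promotes to float; int/int stays int
Result type: float


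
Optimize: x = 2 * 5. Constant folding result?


2 * 5 = 10 at compile time
Optimized: x = 10


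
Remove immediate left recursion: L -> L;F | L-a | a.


Left-recursive alternatives: L;F, L-a; non-recursive: a
Introduce L': L -> aL', L' -> ;FL' | -aL' | ε


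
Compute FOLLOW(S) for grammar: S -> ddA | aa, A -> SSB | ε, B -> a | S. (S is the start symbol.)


$ ∈ FOLLOW(S). For each A -> αBβ: add FIRST(β)\{ε} to FOLLOW(B); if β nullable, add FOLLOW(A).
FOLLOW(S) = {$, a, d}


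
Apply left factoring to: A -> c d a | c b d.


Common prefix: 'c'
Factored: A -> c A', A' -> d a | b d


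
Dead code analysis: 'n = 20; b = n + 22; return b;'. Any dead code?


n is read by b's definition; b is returned
No dead code


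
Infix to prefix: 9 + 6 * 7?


'*' binds tighter: tree is (+ 9 (* 6 7))
Prefix: + 9 * 6 7


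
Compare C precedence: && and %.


'%' is multiplicative (level 10); '&&' is logical AND (level 2)
Higher level binds tighter
'%' has higher precedence than '&&'


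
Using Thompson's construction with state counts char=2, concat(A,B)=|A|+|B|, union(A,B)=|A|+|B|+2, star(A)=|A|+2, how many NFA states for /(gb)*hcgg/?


Syntax tree has 6 char leaf(s), 0 union(s), 1 star(s)
chars contribute 6×2 = 12; each union adds +2; each star adds +2
Total: 12 + 0 + 2 = 14 states


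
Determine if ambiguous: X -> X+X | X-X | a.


'a+a-a' has two parse trees (no precedence encoded between + and -)
Ambiguous


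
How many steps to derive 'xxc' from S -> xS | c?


Derivation: S => xS => xxS => xxc
Steps: 3


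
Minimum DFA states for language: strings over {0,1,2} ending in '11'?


Track the longest suffix of input matching a prefix of '11': 3 classes (prefixes of length 0..2)
Minimal DFA: 3 states


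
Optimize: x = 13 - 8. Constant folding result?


13 - 8 = 5 at compile time
Optimized: x = 5


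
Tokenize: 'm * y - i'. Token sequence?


Scan left to right, longest-match per lexeme
Tokens: ID(m), OP(*), ID(y), OP(-), ID(i)


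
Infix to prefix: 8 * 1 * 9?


left-to-right (same/higher precedence on left): tree is (* (* 8 1) 9)
Prefix: * * 8 1 9


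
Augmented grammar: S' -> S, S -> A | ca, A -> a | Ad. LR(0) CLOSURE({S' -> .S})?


Start: S' -> .S
For each item with dot before a nonterminal B, add B -> .γ for every B-production
Closure: [S' -> .S, S -> .A, S -> .ca, A -> .a, A -> .Ad]


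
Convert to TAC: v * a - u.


Break into single-operator statements:
t1 = v * a
t2 = t1 - u


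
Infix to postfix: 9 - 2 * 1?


* has higher precedence, evaluate 2*1 first
Postfix: 9 2 1 * -


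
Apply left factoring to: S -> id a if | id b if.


Common prefix: 'id'
Factored: S -> id S', S' -> a if | b if


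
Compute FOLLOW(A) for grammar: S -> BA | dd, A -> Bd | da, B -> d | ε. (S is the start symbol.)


$ ∈ FOLLOW(S). For each A -> αBβ: add FIRST(β)\{ε} to FOLLOW(B); if β nullable, add FOLLOW(A).
FOLLOW(A) = {$}


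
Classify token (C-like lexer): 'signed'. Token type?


Pattern: reserved word
Type: KEYWORD


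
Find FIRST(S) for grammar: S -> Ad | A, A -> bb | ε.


Per alternative of S: FIRST(Ad) = {b, d}; FIRST(A) = {b, ε}
FIRST(S) = {b, d, ε}


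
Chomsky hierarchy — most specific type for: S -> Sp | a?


Left-linear: every RHS is a terminal or one nonterminal followed by a terminal
Classification: Type 3 (Regular)


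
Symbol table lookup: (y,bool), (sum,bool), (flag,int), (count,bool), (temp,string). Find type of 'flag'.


Lookup 'flag' → type int


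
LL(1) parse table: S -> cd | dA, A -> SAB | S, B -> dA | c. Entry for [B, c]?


For [B, c]: 'c' ∈ FIRST(c)
Entry: B -> c


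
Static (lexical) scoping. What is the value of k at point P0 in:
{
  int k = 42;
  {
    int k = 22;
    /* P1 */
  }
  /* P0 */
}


k declared in the same block as P0
k = 42


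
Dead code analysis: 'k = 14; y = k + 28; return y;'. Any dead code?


k is read by y's definition; y is returned
No dead code


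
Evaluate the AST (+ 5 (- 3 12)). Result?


Evaluate inner: (- 3 12) = -9
Evaluate root: (+ 5 -9) = -4
Result: -4


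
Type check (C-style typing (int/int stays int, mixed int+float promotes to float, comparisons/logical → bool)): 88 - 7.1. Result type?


Operand types: int - float
Rule: mixed int/float promotes to float; int/int stays int
Result type: float


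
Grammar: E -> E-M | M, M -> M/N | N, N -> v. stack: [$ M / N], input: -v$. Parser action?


handle 'M/N' on top
Action: reduce (M -> M/N)


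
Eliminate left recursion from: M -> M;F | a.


Left-recursive alternatives: M;F; non-recursive: a
Introduce M': M -> aM', M' -> ;FM' | ε


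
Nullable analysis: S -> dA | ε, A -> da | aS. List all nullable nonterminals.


A nonterminal is nullable iff some alternative derives ε (directly, or every symbol in it is nullable)
Nullable: {S}


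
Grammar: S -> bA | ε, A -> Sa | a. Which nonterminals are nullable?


A nonterminal is nullable iff some alternative derives ε (directly, or every symbol in it is nullable)
Nullable: {S}


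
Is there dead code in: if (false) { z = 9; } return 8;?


condition is constant false, so the whole block is unreachable
Dead: 'if (false) { z = 9; }'


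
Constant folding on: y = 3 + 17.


3 + 17 = 20 at compile time
Optimized: y = 20


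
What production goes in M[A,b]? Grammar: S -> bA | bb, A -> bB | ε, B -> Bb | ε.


For [A, b]: 'b' ∈ FIRST(bB)
Entry: A -> bB


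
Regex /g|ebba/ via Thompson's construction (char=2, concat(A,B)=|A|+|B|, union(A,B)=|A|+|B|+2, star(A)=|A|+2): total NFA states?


Syntax tree has 5 char leaf(s), 1 union(s), 0 star(s)
chars contribute 5×2 = 10; each union adds +2; each star adds +2
Total: 10 + 2 + 0 = 12 states


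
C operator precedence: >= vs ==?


'>=' is relational (level 7); '==' is equality (level 6)
Higher level binds tighter
'>=' has higher precedence than '=='


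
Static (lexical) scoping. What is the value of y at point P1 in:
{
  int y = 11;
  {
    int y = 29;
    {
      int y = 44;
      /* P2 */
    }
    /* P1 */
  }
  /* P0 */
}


y declared in the same block as P1
y = 29


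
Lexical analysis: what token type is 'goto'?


Pattern: reserved word
Type: KEYWORD


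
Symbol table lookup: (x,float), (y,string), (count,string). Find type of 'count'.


Lookup 'count' → type string


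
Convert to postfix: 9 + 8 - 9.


Left to right (same or higher precedence on left)
Postfix: 9 8 + 9 -


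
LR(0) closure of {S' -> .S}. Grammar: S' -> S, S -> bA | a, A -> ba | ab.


Start: S' -> .S
For each item with dot before a nonterminal B, add B -> .γ for every B-production
Closure: [S' -> .S, S -> .bA, S -> .a]


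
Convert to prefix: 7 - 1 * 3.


'*' binds tighter: tree is (- 7 (* 1 3))
Prefix: - 7 * 1 3


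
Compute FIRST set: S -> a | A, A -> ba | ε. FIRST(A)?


Per alternative of A: FIRST(ba) = {b}; FIRST(ε) = {ε}
FIRST(A) = {b, ε}


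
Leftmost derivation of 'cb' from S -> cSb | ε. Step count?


Derivation: S => cSb => cb
Steps: 2


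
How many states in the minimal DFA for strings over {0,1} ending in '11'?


Track the longest suffix of input matching a prefix of '11': 3 classes (prefixes of length 0..2)
Minimal DFA: 3 states


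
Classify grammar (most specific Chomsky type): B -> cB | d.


Right-linear: every RHS is a terminal or a terminal followed by one nonterminal
Classification: Type 3 (Regular)


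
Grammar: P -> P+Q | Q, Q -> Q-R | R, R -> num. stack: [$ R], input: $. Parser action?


'R' (not preceded by Q-) is the handle for Q -> R
Action: reduce (Q -> R)


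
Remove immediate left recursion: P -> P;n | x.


Left-recursive alternatives: P;n; non-recursive: x
Introduce P': P -> xP', P' -> ;nP' | ε


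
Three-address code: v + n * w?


Break into single-operator statements:
t1 = n * w
t2 = v + t1


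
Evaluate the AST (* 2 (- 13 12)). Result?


Evaluate inner: (- 13 12) = 1
Evaluate root: (* 2 1) = 2
Result: 2


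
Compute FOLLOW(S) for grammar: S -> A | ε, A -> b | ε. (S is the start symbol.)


$ ∈ FOLLOW(S). For each A -> αBβ: add FIRST(β)\{ε} to FOLLOW(B); if β nullable, add FOLLOW(A).
FOLLOW(S) = {$}


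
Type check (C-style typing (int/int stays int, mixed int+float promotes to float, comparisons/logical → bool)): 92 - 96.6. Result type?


Operand types: int - float
Rule: mixed int/float promotes to float; int/int stays int
Result type: float


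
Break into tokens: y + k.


Scan left to right, longest-match per lexeme
Tokens: ID(y), OP(+), ID(k)


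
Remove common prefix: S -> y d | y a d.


Common prefix: 'y'
Factored: S -> y S', S' -> d | a d


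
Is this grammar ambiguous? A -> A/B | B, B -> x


precedence layered via separate nonterminal B: deterministic
Unambiguous


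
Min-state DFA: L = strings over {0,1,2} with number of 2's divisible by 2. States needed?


Track (count of 2) mod 2: states 0..1, accept at 0
Minimal DFA: 2 states


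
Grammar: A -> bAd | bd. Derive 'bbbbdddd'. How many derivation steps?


Derivation: A => bAd => bbAdd => bbbAddd => bbbbdddd
Steps: 4


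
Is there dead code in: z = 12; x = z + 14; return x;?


z is read by x's definition; x is returned
No dead code


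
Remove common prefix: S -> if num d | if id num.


Common prefix: 'if'
Factored: S -> if S', S' -> num d | id num


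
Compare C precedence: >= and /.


'/' is multiplicative (level 10); '>=' is relational (level 7)
Higher level binds tighter
'/' has higher precedence than '>='


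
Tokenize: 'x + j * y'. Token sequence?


Scan left to right, longest-match per lexeme
Tokens: ID(x), OP(+), ID(j), OP(*), ID(y)


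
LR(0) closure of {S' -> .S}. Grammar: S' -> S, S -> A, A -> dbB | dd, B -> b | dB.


Start: S' -> .S
For each item with dot before a nonterminal B, add B -> .γ for every B-production
Closure: [S' -> .S, S -> .A, A -> .dbB, A -> .dd]


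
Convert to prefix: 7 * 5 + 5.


left-to-right (same/higher precedence on left): tree is (+ (* 7 5) 5)
Prefix: + * 7 5 5


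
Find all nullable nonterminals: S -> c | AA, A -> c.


A nonterminal is nullable iff some alternative derives ε (directly, or every symbol in it is nullable)
Nullable: {}


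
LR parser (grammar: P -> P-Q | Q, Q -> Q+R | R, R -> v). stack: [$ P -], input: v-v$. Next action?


no handle ('P-' is not any RHS); shift 'v'
Action: shift


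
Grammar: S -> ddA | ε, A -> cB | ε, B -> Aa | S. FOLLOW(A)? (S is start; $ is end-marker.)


$ ∈ FOLLOW(S). For each A -> αBβ: add FIRST(β)\{ε} to FOLLOW(B); if β nullable, add FOLLOW(A).
FOLLOW(A) = {$, a}


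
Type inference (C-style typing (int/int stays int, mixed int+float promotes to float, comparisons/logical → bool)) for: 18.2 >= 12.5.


Operand types: float >= float
Rule: comparison yields bool
Result type: bool


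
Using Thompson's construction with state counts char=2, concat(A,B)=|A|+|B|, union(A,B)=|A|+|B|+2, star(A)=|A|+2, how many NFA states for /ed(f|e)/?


Syntax tree has 4 char leaf(s), 1 union(s), 0 star(s)
chars contribute 4×2 = 8; each union adds +2; each star adds +2
Total: 8 + 2 + 0 = 10 states


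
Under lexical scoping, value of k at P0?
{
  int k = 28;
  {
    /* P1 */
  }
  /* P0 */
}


k declared in the same block as P0
k = 28


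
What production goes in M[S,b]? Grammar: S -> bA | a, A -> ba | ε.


For [S, b]: 'b' ∈ FIRST(bA)
Entry: S -> bA


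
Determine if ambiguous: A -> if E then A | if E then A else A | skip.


dangling else: 'if E then if E then skip else skip' parses two ways
Ambiguous


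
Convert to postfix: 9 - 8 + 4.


Left to right (same or higher precedence on left)
Postfix: 9 8 - 4 +


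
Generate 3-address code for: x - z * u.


Break into single-operator statements:
t1 = z * u
t2 = x - t1


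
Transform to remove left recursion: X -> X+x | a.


Left-recursive alternatives: X+x; non-recursive: a
Introduce X': X -> aX', X' -> +xX' | ε


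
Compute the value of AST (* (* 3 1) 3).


Evaluate inner: (* 3 1) = 3
Evaluate root: (* 3 3) = 9
Result: 9


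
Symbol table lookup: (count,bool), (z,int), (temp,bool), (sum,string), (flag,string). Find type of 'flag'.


Lookup 'flag' → type string


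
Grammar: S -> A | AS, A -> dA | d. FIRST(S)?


Per alternative of S: FIRST(A) = {d}; FIRST(AS) = {d}
FIRST(S) = {d}


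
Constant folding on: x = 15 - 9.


15 - 9 = 6 at compile time
Optimized: x = 6


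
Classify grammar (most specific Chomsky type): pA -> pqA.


LHS has context (more than one symbol) and |LHS| ≤ |RHS|
Classification: Type 1 (Context-Sensitive)


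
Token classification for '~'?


Pattern: operator symbol
Type: OPERATOR


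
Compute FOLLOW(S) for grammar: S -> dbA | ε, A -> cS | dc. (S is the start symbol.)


$ ∈ FOLLOW(S). For each A -> αBβ: add FIRST(β)\{ε} to FOLLOW(B); if β nullable, add FOLLOW(A).
FOLLOW(S) = {$}


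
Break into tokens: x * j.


Scan left to right, longest-match per lexeme
Tokens: ID(x), OP(*), ID(j)


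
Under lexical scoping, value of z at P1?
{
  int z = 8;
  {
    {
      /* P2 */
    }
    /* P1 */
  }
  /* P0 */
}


P1's block does not declare z; resolves to the enclosing declaration at depth 0
z = 8


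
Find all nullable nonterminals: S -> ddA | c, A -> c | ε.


A nonterminal is nullable iff some alternative derives ε (directly, or every symbol in it is nullable)
Nullable: {A}


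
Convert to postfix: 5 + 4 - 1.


Left to right (same or higher precedence on left)
Postfix: 5 4 + 1 -


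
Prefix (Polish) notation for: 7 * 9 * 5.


left-to-right (same/higher precedence on left): tree is (* (* 7 9) 5)
Prefix: * * 7 9 5


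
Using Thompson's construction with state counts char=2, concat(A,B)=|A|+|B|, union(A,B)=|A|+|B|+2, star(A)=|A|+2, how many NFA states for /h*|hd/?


Syntax tree has 3 char leaf(s), 1 union(s), 1 star(s)
chars contribute 3×2 = 6; each union adds +2; each star adds +2
Total: 6 + 2 + 2 = 10 states


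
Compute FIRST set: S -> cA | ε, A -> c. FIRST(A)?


Per alternative of A: FIRST(c) = {c}
FIRST(A) = {c}


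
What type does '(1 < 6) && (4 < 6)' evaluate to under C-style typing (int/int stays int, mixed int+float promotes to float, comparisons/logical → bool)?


Operand types: bool && bool
Rule: logical operators take bool operands and yield bool
Result type: bool


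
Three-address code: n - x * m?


Break into single-operator statements:
t1 = x * m
t2 = n - t1


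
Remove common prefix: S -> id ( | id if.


Common prefix: 'id'
Factored: S -> id S', S' -> ( | if


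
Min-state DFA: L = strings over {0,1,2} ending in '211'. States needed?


Track the longest suffix of input matching a prefix of '211': 4 classes (prefixes of length 0..3)
Minimal DFA: 4 states


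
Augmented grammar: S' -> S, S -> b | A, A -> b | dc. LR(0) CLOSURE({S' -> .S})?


Start: S' -> .S
For each item with dot before a nonterminal B, add B -> .γ for every B-production
Closure: [S' -> .S, S -> .b, S -> .A, A -> .b, A -> .dc]


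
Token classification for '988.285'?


Pattern: digits with a decimal point
Type: FLOAT_LITERAL


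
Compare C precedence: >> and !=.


'>>' is shift (level 8); '!=' is equality (level 6)
Higher level binds tighter
'>>' has higher precedence than '!='


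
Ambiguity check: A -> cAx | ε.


balanced c^n…x^n: each string has a unique parse
Unambiguous


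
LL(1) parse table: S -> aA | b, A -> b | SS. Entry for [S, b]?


For [S, b]: 'b' ∈ FIRST(b)
Entry: S -> b


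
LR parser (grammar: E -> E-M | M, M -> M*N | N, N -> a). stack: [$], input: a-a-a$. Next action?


no handle on stack; shift 'a'
Action: shift


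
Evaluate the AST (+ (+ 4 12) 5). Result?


Evaluate inner: (+ 4 12) = 16
Evaluate root: (+ 16 5) = 21
Result: 21


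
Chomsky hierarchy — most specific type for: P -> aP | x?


Right-linear: every RHS is a terminal or a terminal followed by one nonterminal
Classification: Type 3 (Regular)


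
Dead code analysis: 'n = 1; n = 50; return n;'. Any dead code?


first assignment to n is overwritten before any read
Dead: 'n = 1'


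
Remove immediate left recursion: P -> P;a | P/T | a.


Left-recursive alternatives: P;a, P/T; non-recursive: a
Introduce P': P -> aP', P' -> ;aP' | /TP' | ε


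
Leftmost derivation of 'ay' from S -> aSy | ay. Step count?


Derivation: S => ay
Steps: 1


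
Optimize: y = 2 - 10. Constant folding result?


2 - 10 = -8 at compile time
Optimized: y = -8


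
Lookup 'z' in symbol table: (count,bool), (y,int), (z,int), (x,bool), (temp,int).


Lookup 'z' → type int


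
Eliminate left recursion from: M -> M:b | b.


Left-recursive alternatives: M:b; non-recursive: b
Introduce M': M -> bM', M' -> :bM' | ε


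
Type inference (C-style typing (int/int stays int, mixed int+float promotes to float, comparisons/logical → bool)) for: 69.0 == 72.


Operand types: float == int
Rule: comparison yields bool
Result type: bool


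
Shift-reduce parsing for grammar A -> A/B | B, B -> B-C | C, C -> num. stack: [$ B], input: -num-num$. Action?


shift '-' to continue B -> B-C
Action: shift


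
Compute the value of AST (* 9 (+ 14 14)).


Evaluate inner: (+ 14 14) = 28
Evaluate root: (* 9 28) = 252
Result: 252


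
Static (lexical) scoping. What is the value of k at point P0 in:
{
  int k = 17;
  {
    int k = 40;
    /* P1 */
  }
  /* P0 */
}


k declared in the same block as P0
k = 17


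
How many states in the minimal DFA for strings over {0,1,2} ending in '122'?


Track the longest suffix of input matching a prefix of '122': 4 classes (prefixes of length 0..3)
Minimal DFA: 4 states


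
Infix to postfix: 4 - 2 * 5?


* has higher precedence, evaluate 2*5 first
Postfix: 4 2 5 * -


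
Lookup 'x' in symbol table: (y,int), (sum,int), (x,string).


Lookup 'x' → type string


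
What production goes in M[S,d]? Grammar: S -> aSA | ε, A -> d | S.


For [S, d]: ε is nullable and 'd' ∈ FOLLOW(S)
Entry: S -> ε


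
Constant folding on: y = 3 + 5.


3 + 5 = 8 at compile time
Optimized: y = 8


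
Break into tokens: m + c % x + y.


Scan left to right, longest-match per lexeme
Tokens: ID(m), OP(+), ID(c), OP(%), ID(x), OP(+), ID(y)


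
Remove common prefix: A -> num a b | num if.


Common prefix: 'num'
Factored: A -> num A', A' -> a b | if


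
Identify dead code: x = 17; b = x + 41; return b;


x is read by b's definition; b is returned
No dead code


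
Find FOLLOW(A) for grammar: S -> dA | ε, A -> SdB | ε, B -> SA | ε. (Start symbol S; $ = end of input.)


$ ∈ FOLLOW(S). For each A -> αBβ: add FIRST(β)\{ε} to FOLLOW(B); if β nullable, add FOLLOW(A).
FOLLOW(A) = {$, d}


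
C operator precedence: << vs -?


'-' is additive (level 9); '<<' is shift (level 8)
Higher level binds tighter
'-' has higher precedence than '<<'


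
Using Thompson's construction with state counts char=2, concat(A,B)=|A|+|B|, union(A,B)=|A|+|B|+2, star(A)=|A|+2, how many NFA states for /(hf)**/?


Syntax tree has 2 char leaf(s), 0 union(s), 2 star(s)
chars contribute 2×2 = 4; each union adds +2; each star adds +2
Total: 4 + 0 + 4 = 8 states


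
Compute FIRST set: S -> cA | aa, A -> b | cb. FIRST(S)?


Per alternative of S: FIRST(cA) = {c}; FIRST(aa) = {a}
FIRST(S) = {a, c}


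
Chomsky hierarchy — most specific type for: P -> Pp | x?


Left-linear: every RHS is a terminal or one nonterminal followed by a terminal
Classification: Type 3 (Regular)


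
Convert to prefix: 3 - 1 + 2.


left-to-right (same/higher precedence on left): tree is (+ (- 3 1) 2)
Prefix: + - 3 1 2


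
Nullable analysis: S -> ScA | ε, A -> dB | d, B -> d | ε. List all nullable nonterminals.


A nonterminal is nullable iff some alternative derives ε (directly, or every symbol in it is nullable)
Nullable: {B, S}


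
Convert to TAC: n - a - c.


Break into single-operator statements:
t1 = n - a
t2 = t1 - c


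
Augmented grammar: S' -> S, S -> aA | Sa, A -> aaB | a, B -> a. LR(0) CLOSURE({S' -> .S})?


Start: S' -> .S
For each item with dot before a nonterminal B, add B -> .γ for every B-production
Closure: [S' -> .S, S -> .aA, S -> .Sa]


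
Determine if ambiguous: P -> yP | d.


right-linear, alternatives start with distinct terminals 'y' vs 'd': unique leftmost derivation
Unambiguous


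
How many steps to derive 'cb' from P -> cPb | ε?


Derivation: P => cPb => cb
Steps: 2


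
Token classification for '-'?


Pattern: operator symbol
Type: OPERATOR


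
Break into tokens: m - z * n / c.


Scan left to right, longest-match per lexeme
Tokens: ID(m), OP(-), ID(z), OP(*), ID(n), OP(/), ID(c)


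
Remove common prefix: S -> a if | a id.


Common prefix: 'a'
Factored: S -> a S', S' -> if | id


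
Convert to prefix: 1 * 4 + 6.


left-to-right (same/higher precedence on left): tree is (+ (* 1 4) 6)
Prefix: + * 1 4 6


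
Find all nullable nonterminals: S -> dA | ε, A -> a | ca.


A nonterminal is nullable iff some alternative derives ε (directly, or every symbol in it is nullable)
Nullable: {S}


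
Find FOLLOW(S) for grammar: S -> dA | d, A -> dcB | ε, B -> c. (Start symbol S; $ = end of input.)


$ ∈ FOLLOW(S). For each A -> αBβ: add FIRST(β)\{ε} to FOLLOW(B); if β nullable, add FOLLOW(A).
FOLLOW(S) = {$}


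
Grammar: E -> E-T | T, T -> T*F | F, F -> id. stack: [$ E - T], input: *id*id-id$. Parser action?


'*' can extend T; shift to build T -> T*F
Action: shift


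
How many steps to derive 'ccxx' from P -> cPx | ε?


Derivation: P => cPx => ccPxx => ccxx
Steps: 3


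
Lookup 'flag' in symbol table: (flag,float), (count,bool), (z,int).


Lookup 'flag' → type float


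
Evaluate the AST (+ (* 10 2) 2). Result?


Evaluate inner: (* 10 2) = 20
Evaluate root: (+ 20 2) = 22
Result: 22


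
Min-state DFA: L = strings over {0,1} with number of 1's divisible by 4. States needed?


Track (count of 1) mod 4: states 0..3, accept at 0
Minimal DFA: 4 states


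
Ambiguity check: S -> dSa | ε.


balanced d^n…a^n: each string has a unique parse
Unambiguous


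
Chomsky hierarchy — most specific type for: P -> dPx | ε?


Single nonterminal LHS, but d^n x^n is not regular
Classification: Type 2 (Context-Free)


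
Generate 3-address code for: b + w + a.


Break into single-operator statements:
t1 = b + w
t2 = t1 + a


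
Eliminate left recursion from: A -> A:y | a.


Left-recursive alternatives: A:y; non-recursive: a
Introduce A': A -> aA', A' -> :yA' | ε


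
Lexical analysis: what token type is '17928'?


Pattern: digits only
Type: INTEGER_LITERAL


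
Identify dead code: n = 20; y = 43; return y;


n is assigned but never read
Dead: 'n = 20'


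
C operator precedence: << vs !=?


'<<' is shift (level 8); '!=' is equality (level 6)
Higher level binds tighter
'<<' has higher precedence than '!='


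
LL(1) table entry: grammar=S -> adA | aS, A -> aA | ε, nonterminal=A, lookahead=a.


For [A, a]: 'a' ∈ FIRST(aA)
Entry: A -> aA


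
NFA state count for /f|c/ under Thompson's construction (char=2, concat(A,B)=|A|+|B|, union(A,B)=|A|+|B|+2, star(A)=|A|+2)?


Syntax tree has 2 char leaf(s), 1 union(s), 0 star(s)
chars contribute 2×2 = 4; each union adds +2; each star adds +2
Total: 4 + 2 + 0 = 6 states


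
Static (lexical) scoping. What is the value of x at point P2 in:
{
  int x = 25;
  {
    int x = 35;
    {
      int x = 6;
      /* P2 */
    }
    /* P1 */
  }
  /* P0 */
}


x declared in the same block as P2
x = 6


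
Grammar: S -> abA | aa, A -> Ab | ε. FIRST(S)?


Per alternative of S: FIRST(abA) = {a}; FIRST(aa) = {a}
FIRST(S) = {a}


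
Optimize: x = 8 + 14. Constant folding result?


8 + 14 = 22 at compile time
Optimized: x = 22


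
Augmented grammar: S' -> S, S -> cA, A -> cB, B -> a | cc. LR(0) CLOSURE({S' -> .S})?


Start: S' -> .S
For each item with dot before a nonterminal B, add B -> .γ for every B-production
Closure: [S' -> .S, S -> .cA]


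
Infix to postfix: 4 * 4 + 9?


Left to right (same or higher precedence on left)
Postfix: 4 4 * 9 +


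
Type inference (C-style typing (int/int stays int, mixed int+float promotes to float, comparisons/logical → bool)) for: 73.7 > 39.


Operand types: float > int
Rule: comparison yields bool
Result type: bool


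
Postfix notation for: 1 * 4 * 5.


Left to right (same or higher precedence on left)
Postfix: 1 4 * 5 *


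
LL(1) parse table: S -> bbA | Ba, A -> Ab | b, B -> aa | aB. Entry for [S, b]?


For [S, b]: 'b' ∈ FIRST(bbA)
Entry: S -> bbA


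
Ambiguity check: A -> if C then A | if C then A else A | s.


dangling else: 'if C then if C then s else s' parses two ways
Ambiguous


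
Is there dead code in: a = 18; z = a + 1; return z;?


a is read by z's definition; z is returned
No dead code


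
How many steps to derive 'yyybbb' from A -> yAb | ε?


Derivation: A => yAb => yyAbb => yyyAbbb => yyybbb
Steps: 4


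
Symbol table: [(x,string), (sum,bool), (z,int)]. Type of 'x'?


Lookup 'x' → type string


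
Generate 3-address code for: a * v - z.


Break into single-operator statements:
t1 = a * v
t2 = t1 - z


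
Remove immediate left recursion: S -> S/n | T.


Left-recursive alternatives: S/n; non-recursive: T
Introduce S': S -> TS', S' -> /nS' | ε


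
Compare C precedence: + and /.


'/' is multiplicative (level 10); '+' is additive (level 9)
Higher level binds tighter
'/' has higher precedence than '+'


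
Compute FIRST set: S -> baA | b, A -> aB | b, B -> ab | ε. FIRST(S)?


Per alternative of S: FIRST(baA) = {b}; FIRST(b) = {b}
FIRST(S) = {b}


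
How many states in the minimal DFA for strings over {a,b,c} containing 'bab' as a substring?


KMP-style automaton: 3 progress states + 1 absorbing accept = 4
Minimal DFA: 4 states


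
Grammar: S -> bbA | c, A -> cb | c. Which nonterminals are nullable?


A nonterminal is nullable iff some alternative derives ε (directly, or every symbol in it is nullable)
Nullable: {}


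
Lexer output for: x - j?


Scan left to right, longest-match per lexeme
Tokens: ID(x), OP(-), ID(j)


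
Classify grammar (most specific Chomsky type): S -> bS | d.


Right-linear: every RHS is a terminal or a terminal followed by one nonterminal
Classification: Type 3 (Regular)


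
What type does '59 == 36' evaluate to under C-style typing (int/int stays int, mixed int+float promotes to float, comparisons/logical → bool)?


Operand types: int == int
Rule: comparison yields bool
Result type: bool


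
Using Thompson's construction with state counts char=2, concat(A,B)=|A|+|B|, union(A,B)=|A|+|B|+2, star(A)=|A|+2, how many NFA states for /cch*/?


Syntax tree has 3 char leaf(s), 0 union(s), 1 star(s)
chars contribute 3×2 = 6; each union adds +2; each star adds +2
Total: 6 + 0 + 2 = 8 states


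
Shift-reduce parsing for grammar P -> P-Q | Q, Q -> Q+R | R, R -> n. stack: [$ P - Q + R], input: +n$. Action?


handle 'Q+R' on top
Action: reduce (Q -> Q+R)


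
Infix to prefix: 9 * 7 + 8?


left-to-right (same/higher precedence on left): tree is (+ (* 9 7) 8)
Prefix: + * 9 7 8


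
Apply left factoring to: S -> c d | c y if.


Common prefix: 'c'
Factored: S -> c S', S' -> d | y if


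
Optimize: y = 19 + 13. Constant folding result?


19 + 13 = 32 at compile time
Optimized: y = 32


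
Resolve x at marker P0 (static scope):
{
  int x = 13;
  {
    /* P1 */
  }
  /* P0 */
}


x declared in the same block as P0
x = 13


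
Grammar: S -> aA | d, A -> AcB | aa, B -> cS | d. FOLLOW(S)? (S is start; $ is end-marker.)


$ ∈ FOLLOW(S). For each A -> αBβ: add FIRST(β)\{ε} to FOLLOW(B); if β nullable, add FOLLOW(A).
FOLLOW(S) = {$, c}


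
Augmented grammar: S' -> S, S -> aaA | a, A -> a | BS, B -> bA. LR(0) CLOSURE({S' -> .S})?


Start: S' -> .S
For each item with dot before a nonterminal B, add B -> .γ for every B-production
Closure: [S' -> .S, S -> .aaA, S -> .a]


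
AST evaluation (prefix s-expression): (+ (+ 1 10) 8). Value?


Evaluate inner: (+ 1 10) = 11
Evaluate root: (+ 11 8) = 19
Result: 19


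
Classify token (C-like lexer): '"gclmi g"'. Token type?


Pattern: double-quoted sequence
Type: STRING_LITERAL


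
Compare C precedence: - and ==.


'-' is additive (level 9); '==' is equality (level 6)
Higher level binds tighter
'-' has higher precedence than '=='


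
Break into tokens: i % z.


Scan left to right, longest-match per lexeme
Tokens: ID(i), OP(%), ID(z)


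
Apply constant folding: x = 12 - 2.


12 - 2 = 10 at compile time
Optimized: x = 10


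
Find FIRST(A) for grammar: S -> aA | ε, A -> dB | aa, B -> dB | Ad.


Per alternative of A: FIRST(dB) = {d}; FIRST(aa) = {a}
FIRST(A) = {a, d}


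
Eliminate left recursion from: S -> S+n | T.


Left-recursive alternatives: S+n; non-recursive: T
Introduce S': S -> TS', S' -> +nS' | ε


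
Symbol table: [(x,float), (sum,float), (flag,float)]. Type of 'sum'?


Lookup 'sum' → type float


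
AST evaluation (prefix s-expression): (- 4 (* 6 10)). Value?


Evaluate inner: (* 6 10) = 60
Evaluate root: (- 4 60) = -56
Result: -56


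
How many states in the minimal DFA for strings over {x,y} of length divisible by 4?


Track length mod 4: states 0..3, accept at 0
Minimal DFA: 4 states


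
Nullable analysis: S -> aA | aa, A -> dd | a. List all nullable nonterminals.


A nonterminal is nullable iff some alternative derives ε (directly, or every symbol in it is nullable)
Nullable: {}


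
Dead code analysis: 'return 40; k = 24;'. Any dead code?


statement follows a return and is unreachable
Dead: 'k = 24'


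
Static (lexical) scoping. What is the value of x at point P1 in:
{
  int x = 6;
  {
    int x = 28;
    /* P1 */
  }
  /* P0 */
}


x declared in the same block as P1
x = 28


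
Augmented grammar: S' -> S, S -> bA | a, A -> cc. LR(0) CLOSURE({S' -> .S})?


Start: S' -> .S
For each item with dot before a nonterminal B, add B -> .γ for every B-production
Closure: [S' -> .S, S -> .bA, S -> .a]


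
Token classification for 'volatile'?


Pattern: reserved word
Type: KEYWORD


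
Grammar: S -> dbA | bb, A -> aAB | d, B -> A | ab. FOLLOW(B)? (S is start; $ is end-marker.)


$ ∈ FOLLOW(S). For each A -> αBβ: add FIRST(β)\{ε} to FOLLOW(B); if β nullable, add FOLLOW(A).
FOLLOW(B) = {$, a, d}


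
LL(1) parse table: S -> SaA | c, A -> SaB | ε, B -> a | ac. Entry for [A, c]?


For [A, c]: 'c' ∈ FIRST(SaB)
Entry: A -> SaB


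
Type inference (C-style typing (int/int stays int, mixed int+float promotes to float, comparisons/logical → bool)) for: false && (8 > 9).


Operand types: bool && bool
Rule: logical operators take bool operands and yield bool
Result type: bool


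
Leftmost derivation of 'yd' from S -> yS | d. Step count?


Derivation: S => yS => yd
Steps: 2


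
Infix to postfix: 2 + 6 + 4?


Left to right (same or higher precedence on left)
Postfix: 2 6 + 4 +


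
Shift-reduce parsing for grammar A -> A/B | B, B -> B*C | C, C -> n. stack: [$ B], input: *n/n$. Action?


shift '*' to continue B -> B*C
Action: shift


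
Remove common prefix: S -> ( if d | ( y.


Common prefix: '('
Factored: S -> ( S', S' -> if d | y


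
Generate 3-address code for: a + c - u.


Break into single-operator statements:
t1 = a + c
t2 = t1 - u


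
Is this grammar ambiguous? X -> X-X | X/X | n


'n-n/n' has two parse trees (no precedence encoded between - and /)
Ambiguous


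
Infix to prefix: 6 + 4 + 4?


left-to-right (same/higher precedence on left): tree is (+ (+ 6 4) 4)
Prefix: + + 6 4 4


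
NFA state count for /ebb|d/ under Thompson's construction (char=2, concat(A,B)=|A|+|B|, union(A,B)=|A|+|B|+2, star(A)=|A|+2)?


Syntax tree has 4 char leaf(s), 1 union(s), 0 star(s)
chars contribute 4×2 = 8; each union adds +2; each star adds +2
Total: 8 + 2 + 0 = 10 states


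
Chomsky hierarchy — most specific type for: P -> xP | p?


Right-linear: every RHS is a terminal or a terminal followed by one nonterminal
Classification: Type 3 (Regular)


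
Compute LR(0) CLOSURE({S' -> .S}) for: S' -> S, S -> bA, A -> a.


Start: S' -> .S
For each item with dot before a nonterminal B, add B -> .γ for every B-production
Closure: [S' -> .S, S -> .bA]


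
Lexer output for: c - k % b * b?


Scan left to right, longest-match per lexeme
Tokens: ID(c), OP(-), ID(k), OP(%), ID(b), OP(*), ID(b)


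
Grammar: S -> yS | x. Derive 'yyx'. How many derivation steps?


Derivation: S => yS => yyS => yyx
Steps: 3


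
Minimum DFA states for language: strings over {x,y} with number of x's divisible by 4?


Track (count of x) mod 4: states 0..3, accept at 0
Minimal DFA: 4 states


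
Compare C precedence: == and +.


'+' is additive (level 9); '==' is equality (level 6)
Higher level binds tighter
'+' has higher precedence than '=='


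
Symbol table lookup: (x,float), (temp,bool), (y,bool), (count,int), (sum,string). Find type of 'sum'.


Lookup 'sum' → type string


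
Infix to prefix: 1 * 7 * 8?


left-to-right (same/higher precedence on left): tree is (* (* 1 7) 8)
Prefix: * * 1 7 8


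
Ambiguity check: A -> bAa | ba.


balanced b^n…a^n: each string has a unique parse
Unambiguous


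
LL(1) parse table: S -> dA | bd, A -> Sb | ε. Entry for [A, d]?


For [A, d]: 'd' ∈ FIRST(Sb)
Entry: A -> Sb


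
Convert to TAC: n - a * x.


Break into single-operator statements:
t1 = a * x
t2 = n - t1


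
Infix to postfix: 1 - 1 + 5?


Left to right (same or higher precedence on left)
Postfix: 1 1 - 5 +


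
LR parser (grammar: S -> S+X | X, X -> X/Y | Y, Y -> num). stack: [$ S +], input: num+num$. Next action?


no handle ('S+' is not any RHS); shift 'num'
Action: shift


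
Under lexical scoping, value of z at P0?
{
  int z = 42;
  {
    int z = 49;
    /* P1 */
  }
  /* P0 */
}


z declared in the same block as P0
z = 42


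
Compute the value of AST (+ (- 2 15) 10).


Evaluate inner: (- 2 15) = -13
Evaluate root: (+ -13 10) = -3
Result: -3


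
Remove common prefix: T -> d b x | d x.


Common prefix: 'd'
Factored: T -> d T', T' -> b x | x


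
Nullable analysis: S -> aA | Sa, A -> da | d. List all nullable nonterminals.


A nonterminal is nullable iff some alternative derives ε (directly, or every symbol in it is nullable)
Nullable: {}


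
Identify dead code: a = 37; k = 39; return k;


a is assigned but never read
Dead: 'a = 37'


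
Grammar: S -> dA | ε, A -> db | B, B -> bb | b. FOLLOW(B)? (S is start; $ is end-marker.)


$ ∈ FOLLOW(S). For each A -> αBβ: add FIRST(β)\{ε} to FOLLOW(B); if β nullable, add FOLLOW(A).
FOLLOW(B) = {$}


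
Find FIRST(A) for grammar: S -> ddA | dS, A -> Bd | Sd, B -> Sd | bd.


Per alternative of A: FIRST(Bd) = {b, d}; FIRST(Sd) = {d}
FIRST(A) = {b, d}


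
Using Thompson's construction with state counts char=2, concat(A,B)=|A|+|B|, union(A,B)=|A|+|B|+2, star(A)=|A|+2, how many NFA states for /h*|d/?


Syntax tree has 2 char leaf(s), 1 union(s), 1 star(s)
chars contribute 2×2 = 4; each union adds +2; each star adds +2
Total: 4 + 2 + 2 = 8 states


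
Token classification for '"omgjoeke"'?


Pattern: double-quoted sequence
Type: STRING_LITERAL


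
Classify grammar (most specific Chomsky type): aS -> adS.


LHS has context (more than one symbol) and |LHS| ≤ |RHS|
Classification: Type 1 (Context-Sensitive)


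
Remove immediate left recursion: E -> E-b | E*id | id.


Left-recursive alternatives: E-b, E*id; non-recursive: id
Introduce E': E -> idE', E' -> -bE' | *idE' | ε


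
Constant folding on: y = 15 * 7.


15 * 7 = 105 at compile time
Optimized: y = 105


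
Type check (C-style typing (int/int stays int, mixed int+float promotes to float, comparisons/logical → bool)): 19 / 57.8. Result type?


Operand types: int / float
Rule: mixed int/float promotes to float; int/int stays int
Result type: float


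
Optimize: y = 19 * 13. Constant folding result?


19 * 13 = 247 at compile time
Optimized: y = 247


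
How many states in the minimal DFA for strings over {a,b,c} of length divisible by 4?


Track length mod 4: states 0..3, accept at 0
Minimal DFA: 4 states


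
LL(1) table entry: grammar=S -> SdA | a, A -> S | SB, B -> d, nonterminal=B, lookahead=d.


For [B, d]: 'd' ∈ FIRST(d)
Entry: B -> d


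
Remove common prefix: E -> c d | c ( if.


Common prefix: 'c'
Factored: E -> c E', E' -> d | ( if


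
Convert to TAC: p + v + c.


Break into single-operator statements:
t1 = p + v
t2 = t1 + c


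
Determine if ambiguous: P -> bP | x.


right-linear, alternatives start with distinct terminals 'b' vs 'x': unique leftmost derivation
Unambiguous


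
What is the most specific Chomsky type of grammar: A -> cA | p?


Right-linear: every RHS is a terminal or a terminal followed by one nonterminal
Classification: Type 3 (Regular)


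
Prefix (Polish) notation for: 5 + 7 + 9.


left-to-right (same/higher precedence on left): tree is (+ (+ 5 7) 9)
Prefix: + + 5 7 9


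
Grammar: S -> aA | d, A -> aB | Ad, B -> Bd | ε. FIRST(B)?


Per alternative of B: FIRST(Bd) = {d}; FIRST(ε) = {ε}
FIRST(B) = {d, ε}


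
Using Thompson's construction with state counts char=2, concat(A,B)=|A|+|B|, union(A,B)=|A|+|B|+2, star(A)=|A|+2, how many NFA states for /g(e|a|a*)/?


Syntax tree has 4 char leaf(s), 2 union(s), 1 star(s)
chars contribute 4×2 = 8; each union adds +2; each star adds +2
Total: 8 + 4 + 2 = 14 states


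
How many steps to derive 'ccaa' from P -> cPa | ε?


Derivation: P => cPa => ccPaa => ccaa
Steps: 3


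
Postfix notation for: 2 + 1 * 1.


* has higher precedence, evaluate 1*1 first
Postfix: 2 1 1 * +


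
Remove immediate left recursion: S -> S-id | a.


Left-recursive alternatives: S-id; non-recursive: a
Introduce S': S -> aS', S' -> -idS' | ε
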